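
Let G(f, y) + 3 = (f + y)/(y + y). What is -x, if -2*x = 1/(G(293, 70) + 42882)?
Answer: 70/6003423 ≈ 1.1660e-5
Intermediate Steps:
G(f, y) = -3 + (f + y)/(2*y) (G(f, y) = -3 + (f + y)/(y + y) = -3 + (f + y)/((2*y)) = -3 + (f + y)*(1/(2*y)) = -3 + (f + y)/(2*y))
x = -70/6003423 (x = -1/(2*((½)*(293 - 5*70)/70 + 42882)) = -1/(2*((½)*(1/70)*(293 - 350) + 42882)) = -1/(2*((½)*(1/70)*(-57) + 42882)) = -1/(2*(-57/140 + 42882)) = -1/(2*6003423/140) = -½*140/6003423 = -70/6003423 ≈ -1.1660e-5)
-x = -1*(-70/6003423) = 70/6003423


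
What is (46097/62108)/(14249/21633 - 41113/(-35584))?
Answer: 8871237103296/21682429864015 ≈ 0.40914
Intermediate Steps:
(46097/62108)/(14249/21633 - 41113/(-35584)) = (46097*(1/62108))/(14249*(1/21633) - 41113*(-1/35584)) = 46097/(62108*(14249/21633 + 41113/35584)) = 46097/(62108*(1396433945/769788672)) = (46097/62108)*(769788672/1396433945) = 8871237103296/21682429864015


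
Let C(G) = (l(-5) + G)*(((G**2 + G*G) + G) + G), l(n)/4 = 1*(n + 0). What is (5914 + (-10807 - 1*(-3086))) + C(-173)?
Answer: -11487623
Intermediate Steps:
l(n) = 4*n (l(n) = 4*(1*(n + 0)) = 4*(1*n) = 4*n)
C(G) = (-20 + G)*(2*G + 2*G**2) (C(G) = (4*(-5) + G)*(((G**2 + G*G) + G) + G) = (-20 + G)*(((G**2 + G**2) + G) + G) = (-20 + G)*((2*G**2 + G) + G) = (-20 + G)*((G + 2*G**2) + G) = (-20 + G)*(2*G + 2*G**2))
(5914 + (-10807 - 1*(-3086))) + C(-173) = (5914 + (-10807 - 1*(-3086))) + 2*(-173)*(-20 + (-173)**2 - 19*(-173)) = (5914 + (-10807 + 3086)) + 2*(-173)*(-20 + 29929 + 3287) = (5914 - 7721) + 2*(-173)*33196 = -1807 - 11485816 = -11487623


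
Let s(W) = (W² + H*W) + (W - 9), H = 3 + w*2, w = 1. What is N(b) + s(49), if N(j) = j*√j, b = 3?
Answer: 2686 + 3*√3 ≈ 2691.2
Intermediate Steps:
H = 5 (H = 3 + 1*2 = 3 + 2 = 5)
s(W) = -9 + W² + 6*W (s(W) = (W² + 5*W) + (W - 9) = (W² + 5*W) + (-9 + W) = -9 + W² + 6*W)
N(j) = j^(3/2)
N(b) + s(49) = 3^(3/2) + (-9 + 49² + 6*49) = 3*√3 + (-9 + 2401 + 294) = 3*√3 + 2686 = 2686 + 3*√3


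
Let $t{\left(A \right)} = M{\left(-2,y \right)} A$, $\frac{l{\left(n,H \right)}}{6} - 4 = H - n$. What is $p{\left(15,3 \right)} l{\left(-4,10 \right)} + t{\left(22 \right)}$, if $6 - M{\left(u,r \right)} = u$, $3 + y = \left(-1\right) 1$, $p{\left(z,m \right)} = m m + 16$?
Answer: $2876$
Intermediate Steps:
$l{\left(n,H \right)} = 24 - 6 n + 6 H$ ($l{\left(n,H \right)} = 24 + 6 \left(H - n\right) = 24 + \left(- 6 n + 6 H\right) = 24 - 6 n + 6 H$)
$p{\left(z,m \right)} = 16 + m^{2}$ ($p{\left(z,m \right)} = m^{2} + 16 = 16 + m^{2}$)
$y = -4$ ($y = -3 - 1 = -4$)
$M{\left(u,r \right)} = 6 - u$
$t{\left(A \right)} = 8 A$ ($t{\left(A \right)} = \left(6 - -2\right) A = \left(6 + 2\right) A = 8 A$)
$p{\left(15,3 \right)} l{\left(-4,10 \right)} + t{\left(22 \right)} = \left(16 + 3^{2}\right) \left(24 - -24 + 6 \cdot 10\right) + 8 \cdot 22 = \left(16 + 9\right) \left(24 + 24 + 60\right) + 176 = 25 \cdot 108 + 176 = 2700 + 176 = 2876$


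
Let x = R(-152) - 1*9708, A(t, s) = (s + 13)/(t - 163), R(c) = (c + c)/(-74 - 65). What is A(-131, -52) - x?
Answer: 132214391/13622 ≈ 9705.9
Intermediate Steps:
R(c) = -2*c/139 (R(c) = (2*c)/(-139) = (2*c)*(-1/139) = -2*c/139)
A(t, s) = (13 + s)/(-163 + t)
x = -1349108/139 (x = -2/139*(-152) - 1*9708 = 304/139 - 9708 = -1349108/139 ≈ -9705.8)
A(-131, -52) - x = (13 - 52)/(-163 - 131) - 1*(-1349108/139) = -39/(-294) + 1349108/139 = -1/294*(-39) + 1349108/139 = 13/98 + 1349108/139 = 132214391/13622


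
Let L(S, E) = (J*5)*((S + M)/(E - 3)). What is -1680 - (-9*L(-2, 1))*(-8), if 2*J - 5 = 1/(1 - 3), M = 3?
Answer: -1275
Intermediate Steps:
J = 9/4 (J = 5/2 + 1/(2*(1 - 3)) = 5/2 + (½)/(-2) = 5/2 + (½)*(-½) = 5/2 - ¼ = 9/4 ≈ 2.2500)
L(S, E) = 45*(3 + S)/(4*(-3 + E)) (L(S, E) = ((9/4)*5)*((S + 3)/(E - 3)) = 45*((3 + S)/(-3 + E))/4 = 45*(3 + S)/(4*(-3 + E)))
-1680 - (-9*L(-2, 1))*(-8) = -1680 - (-405*(3 - 2)/(4*(-3 + 1)))*(-8) = -1680 - (-405/(4*(-2)))*(-8) = -1680 - (-405*(-1)/(4*2))*(-8) = -1680 - (-9*(-45/8))*(-8) = -1680 - 405*(-8)/8 = -1680 - 1*(-405) = -1680 + 405 = -1275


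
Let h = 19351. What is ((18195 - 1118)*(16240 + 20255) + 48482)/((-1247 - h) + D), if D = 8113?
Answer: -623273597/12485 ≈ -49922.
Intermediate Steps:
((18195 - 1118)*(16240 + 20255) + 48482)/((-1247 - h) + D) = ((18195 - 1118)*(16240 + 20255) + 48482)/((-1247 - 1*19351) + 8113) = (17077*36495 + 48482)/((-1247 - 19351) + 8113) = (623225115 + 48482)/(-20598 + 8113) = 623273597/(-12485) = 623273597*(-1/12485) = -623273597/12485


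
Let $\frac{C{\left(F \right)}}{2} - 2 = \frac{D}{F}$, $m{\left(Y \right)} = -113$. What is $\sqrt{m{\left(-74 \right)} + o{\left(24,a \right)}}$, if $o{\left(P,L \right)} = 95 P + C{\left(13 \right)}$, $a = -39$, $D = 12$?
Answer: $\frac{\sqrt{367211}}{13} \approx 46.614$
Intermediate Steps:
$C{\left(F \right)} = 4 + \frac{24}{F}$ ($C{\left(F \right)} = 4 + 2 \frac{12}{F} = 4 + \frac{24}{F}$)
$o{\left(P,L \right)} = \frac{76}{13} + 95 P$ ($o{\left(P,L \right)} = 95 P + \left(4 + \frac{24}{13}\right) = 95 P + \frac{76}{13} = \frac{76}{13} + 95 P$)
$\sqrt{m{\left(-74 \right)} + o{\left(24,a \right)}} = \sqrt{-113 + \left(\frac{76}{13} + 95 \cdot 24\right)} = \sqrt{-113 + \left(\frac{76}{13} + 2280\right)} = \sqrt{-113 + \frac{29716}{13}} = \sqrt{\frac{28247}{13}} = \frac{\sqrt{367211}}{13}$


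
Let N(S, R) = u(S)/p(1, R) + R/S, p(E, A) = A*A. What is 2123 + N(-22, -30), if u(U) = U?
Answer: 10515479/4950 ≈ 2124.3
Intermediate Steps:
p(E, A) = A**2
N(S, R) = R/S + S/R**2 (N(S, R) = S/(R**2) + R/S = S/R**2 + R/S = R/S + S/R**2)
2123 + N(-22, -30) = 2123 + (-30/(-22) - 22/(-30)**2) = 2123 + (-30*(-1/22) - 22*1/900) = 2123 + (15/11 - 11/450) = 2123 + 6629/4950 = 10515479/4950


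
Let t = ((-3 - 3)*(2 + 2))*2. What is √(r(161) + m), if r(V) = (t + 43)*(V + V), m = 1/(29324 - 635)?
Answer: I*√1325124512121/28689 ≈ 40.125*I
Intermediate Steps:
m = 1/28689 ≈ 3.4857e-5
t = -48 (t = -6*4*2 = -24*2 = -48)
r(V) = -10*V (r(V) = (-48 + 43)*(V + V) = -10*V)
√(r(161) + m) = √(-10*161 + 1/28689) = √(-1610 + 1/28689) = √(-46189289/28689) = I*√1325124512121/28689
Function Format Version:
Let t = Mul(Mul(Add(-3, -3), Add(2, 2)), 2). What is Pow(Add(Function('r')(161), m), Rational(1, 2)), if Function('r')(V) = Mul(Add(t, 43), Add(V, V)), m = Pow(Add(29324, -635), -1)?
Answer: Mul(Rational(1, 28689), I, Pow(1325124512121, Rational(1, 2))) ≈ Mul(40.125, I)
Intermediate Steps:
m = Rational(1, 28689) (m = Pow(28689, -1) = Rational(1, 28689) ≈ 3.4857e-5)
t = -48 (t = Mul(Mul(-6, 4), 2) = Mul(-24, 2) = -48)
Function('r')(V) = Mul(-10, V) (Function('r')(V) = Mul(Add(-48, 43), Add(V, V)) = Mul(-5, Mul(2, V)) = Mul(-10, V))
Pow(Add(Function('r')(161), m), Rational(1, 2)) = Pow(Add(Mul(-10, 161), Rational(1, 28689)), Rational(1, 2)) = Pow(Add(-1610, Rational(1, 28689)), Rational(1, 2)) = Pow(Rational(-46189289, 28689), Rational(1, 2)) = Mul(Rational(1, 28689), I, Pow(1325124512121, Rational(1, 2)))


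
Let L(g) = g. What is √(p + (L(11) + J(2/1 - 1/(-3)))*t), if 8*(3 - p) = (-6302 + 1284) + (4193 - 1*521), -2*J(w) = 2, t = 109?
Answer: √5045/2 ≈ 35.514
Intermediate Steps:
J(w) = -1 (J(w) = -½*2 = -1)
p = 685/4 (p = 3 - ((-6302 + 1284) + (4193 - 1*521))/8 = 3 - (-5018 + (4193 - 521))/8 = 3 - (-5018 + 3672)/8 = 3 - ⅛*(-1346) = 3 + 673/4 = 685/4 ≈ 171.25)
√(p + (L(11) + J(2/1 - 1/(-3)))*t) = √(685/4 + (11 - 1)*109) = √(685/4 + 10*109) = √(685/4 + 1090) = √(5045/4) = √5045/2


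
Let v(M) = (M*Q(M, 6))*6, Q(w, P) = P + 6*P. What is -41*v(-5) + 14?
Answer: 51674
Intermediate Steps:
Q(w, P) = 7*P
v(M) = 252*M (v(M) = (M*(7*6))*6 = (M*42)*6 = (42*M)*6 = 252*M)
-41*v(-5) + 14 = -10332*(-5) + 14 = -41*(-1260) + 14 = 51660 + 14 = 51674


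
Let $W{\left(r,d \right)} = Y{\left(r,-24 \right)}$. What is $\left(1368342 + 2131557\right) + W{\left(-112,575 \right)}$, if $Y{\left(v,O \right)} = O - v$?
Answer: $3499987$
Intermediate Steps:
$W{\left(r,d \right)} = -24 - r$
$\left(1368342 + 2131557\right) + W{\left(-112,575 \right)} = \left(1368342 + 2131557\right) - -88 = 3499899 + \left(-24 + 112\right) = 3499899 + 88 = 3499987$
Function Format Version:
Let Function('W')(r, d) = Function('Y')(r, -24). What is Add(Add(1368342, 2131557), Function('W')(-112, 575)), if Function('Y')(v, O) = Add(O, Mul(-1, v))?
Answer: 3499987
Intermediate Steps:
Function('W')(r, d) = Add(-24, Mul(-1, r))
Add(Add(1368342, 2131557), Function('W')(-112, 575)) = Add(Add(1368342, 2131557), Add(-24, Mul(-1, -112))) = Add(3499899, Add(-24, 112)) = Add(3499899, 88) = 3499987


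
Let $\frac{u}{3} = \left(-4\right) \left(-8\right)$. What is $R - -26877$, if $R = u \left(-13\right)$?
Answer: $25629$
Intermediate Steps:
$u = 96$ ($u = 3 \left(\left(-4\right) \left(-8\right)\right) = 3 \cdot 32 = 96$)
$R = -1248$ ($R = 96 \left(-13\right) = -1248$)
$R - -26877 = -1248 - -26877 = -1248 + 26877 = 25629$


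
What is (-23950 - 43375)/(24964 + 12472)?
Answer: -67325/37436 ≈ -1.7984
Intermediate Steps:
(-23950 - 43375)/(24964 + 12472) = -67325/37436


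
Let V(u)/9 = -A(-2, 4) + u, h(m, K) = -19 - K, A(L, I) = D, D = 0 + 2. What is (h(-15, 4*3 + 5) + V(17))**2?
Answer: 9801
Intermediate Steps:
D = 2
A(L, I) = 2
V(u) = -18 + 9*u (V(u) = 9*(-1*2 + u) = 9*(-2 + u) = -18 + 9*u)
(h(-15, 4*3 + 5) + V(17))**2 = ((-19 - (4*3 + 5)) + (-18 + 9*17))**2 = ((-19 - (12 + 5)) + (-18 + 153))**2 = ((-19 - 1*17) + 135)**2 = ((-19 - 17) + 135)**2 = (-36 + 135)**2 = 99**2 = 9801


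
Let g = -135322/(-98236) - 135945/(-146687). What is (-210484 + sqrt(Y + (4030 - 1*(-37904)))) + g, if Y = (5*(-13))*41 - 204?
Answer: -1516514738004327/7204972066 + sqrt(39065) ≈ -2.1028e+5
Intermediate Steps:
g = 16602335617/7204972066 (g = -135322*(-1/98236) - 135945*(-1/146687) = 67661/49118 + 135945/146687 = 16602335617/7204972066 ≈ 2.3043)
Y = -2869 (Y = -65*41 - 204 = -2665 - 204 = -2869)
(-210484 + sqrt(Y + (4030 - 1*(-37904)))) + g = (-210484 + sqrt(-2869 + (4030 - 1*(-37904)))) + 16602335617/7204972066 = (-210484 + sqrt(-2869 + (4030 + 37904))) + 16602335617/7204972066 = (-210484 + sqrt(-2869 + 41934)) + 16602335617/7204972066 = (-210484 + sqrt(39065)) + 16602335617/7204972066 = -1516514738004327/7204972066 + sqrt(39065)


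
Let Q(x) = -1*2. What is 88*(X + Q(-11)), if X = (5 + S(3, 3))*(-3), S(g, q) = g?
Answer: -2288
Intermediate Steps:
Q(x) = -2
X = -24 (X = (5 + 3)*(-3) = 8*(-3) = -24)
88*(X + Q(-11)) = 88*(-24 - 2) = 88*(-26) = -2288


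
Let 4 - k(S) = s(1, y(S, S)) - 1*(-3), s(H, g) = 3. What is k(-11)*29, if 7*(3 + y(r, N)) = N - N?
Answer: -58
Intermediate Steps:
y(r, N) = -3 (y(r, N) = -3 + (N - N)/7 = -3 + (1/7)*0 = -3 + 0 = -3)
k(S) = -2 (k(S) = 4 - (3 - 1*(-3)) = 4 - (3 + 3) = 4 - 1*6 = 4 - 6 = -2)
k(-11)*29 = -2*29 = -58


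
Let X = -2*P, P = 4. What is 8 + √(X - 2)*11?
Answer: 8 + 11*I*√10 ≈ 8.0 + 34.785*I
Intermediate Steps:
X = -8 (X = -2*4 = -8)
8 + √(X - 2)*11 = 8 + √(-8 - 2)*11 = 8 + √(-10)*11 = 8 + (I*√10)*11 = 8 + 11*I*√10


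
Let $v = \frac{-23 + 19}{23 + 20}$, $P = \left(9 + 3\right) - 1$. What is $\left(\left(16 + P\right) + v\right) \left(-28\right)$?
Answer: $- \frac{32396}{43} \approx -753.4$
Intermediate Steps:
$P = 11$ ($P = 12 - 1 = 11$)
$v = - \frac{4}{43} \approx -0.093023$
$\left(\left(16 + P\right) + v\right) \left(-28\right) = \left(\left(16 + 11\right) - \frac{4}{43}\right) \left(-28\right) = \left(27 - \frac{4}{43}\right) \left(-28\right) = \frac{1157}{43} \left(-28\right) = - \frac{32396}{43}$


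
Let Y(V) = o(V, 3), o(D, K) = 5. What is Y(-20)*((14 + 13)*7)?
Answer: 945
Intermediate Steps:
Y(V) = 5
Y(-20)*((14 + 13)*7) = 5*((14 + 13)*7) = 5*(27*7) = 5*189 = 945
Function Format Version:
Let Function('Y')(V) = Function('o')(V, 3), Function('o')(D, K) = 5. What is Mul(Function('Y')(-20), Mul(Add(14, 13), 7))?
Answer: 945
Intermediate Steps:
Function('Y')(V) = 5
Mul(Function('Y')(-20), Mul(Add(14, 13), 7)) = Mul(5, Mul(Add(14, 13), 7)) = Mul(5, Mul(27, 7)) = Mul(5, 189) = 945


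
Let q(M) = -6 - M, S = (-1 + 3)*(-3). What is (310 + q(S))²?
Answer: 96100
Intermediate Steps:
S = -6 (S = 2*(-3) = -6)
(310 + q(S))² = (310 + (-6 - 1*(-6)))² = (310 + (-6 + 6))² = (310 + 0)² = 310² = 96100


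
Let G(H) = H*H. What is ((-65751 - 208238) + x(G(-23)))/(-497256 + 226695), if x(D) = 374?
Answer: 91205/90187 ≈ 1.0113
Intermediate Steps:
G(H) = H**2
((-65751 - 208238) + x(G(-23)))/(-497256 + 226695) = ((-65751 - 208238) + 374)/(-497256 + 226695) = (-273989 + 374)/(-270561) = -273615*(-1/270561) = 91205/90187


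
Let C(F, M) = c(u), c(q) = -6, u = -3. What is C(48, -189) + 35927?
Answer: 35921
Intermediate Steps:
C(F, M) = -6
C(48, -189) + 35927 = -6 + 35927 = 35921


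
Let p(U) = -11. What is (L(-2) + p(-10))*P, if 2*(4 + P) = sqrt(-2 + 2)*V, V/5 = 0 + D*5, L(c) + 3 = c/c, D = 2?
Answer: 52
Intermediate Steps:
L(c) = -2 (L(c) = -3 + c/c = -3 + 1 = -2)
V = 50 (V = 5*(0 + 2*5) = 5*(0 + 10) = 5*10 = 50)
P = -4 (P = -4 + (sqrt(-2 + 2)*50)/2 = -4 + (sqrt(0)*50)/2 = -4 + (0*50)/2 = -4 + (1/2)*0 = -4 + 0 = -4)
(L(-2) + p(-10))*P = (-2 - 11)*(-4) = -13*(-4) = 52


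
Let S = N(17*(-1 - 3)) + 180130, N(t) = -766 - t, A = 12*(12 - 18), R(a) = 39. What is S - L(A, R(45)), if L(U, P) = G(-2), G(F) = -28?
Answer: 179460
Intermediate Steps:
A = -72 (A = 12*(-6) = -72)
L(U, P) = -28
S = 179432 (S = (-766 - 17*(-1 - 3)) + 180130 = (-766 - 17*(-4)) + 180130 = (-766 - 1*(-68)) + 180130 = (-766 + 68) + 180130 = -698 + 180130 = 179432)
S - L(A, R(45)) = 179432 - 1*(-28) = 179432 + 28 = 179460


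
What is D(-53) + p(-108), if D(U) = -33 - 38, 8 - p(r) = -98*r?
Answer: -10647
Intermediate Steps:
p(r) = 8 + 98*r (p(r) = 8 - (-98)*r = 8 + 98*r)
D(U) = -71
D(-53) + p(-108) = -71 + (8 + 98*(-108)) = -71 + (8 - 10584) = -71 - 10576 = -10647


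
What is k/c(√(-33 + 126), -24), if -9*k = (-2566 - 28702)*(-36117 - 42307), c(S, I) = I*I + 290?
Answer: -1226080816/3897 ≈ -3.1462e+5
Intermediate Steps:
c(S, I) = 290 + I² (c(S, I) = I² + 290 = 290 + I²)
k = -2452161632/9 (k = -(-2566 - 28702)*(-36117 - 42307)/9 = -(-31268)*(-78424)/9 = -⅑*2452161632 = -2452161632/9 ≈ -2.7246e+8)
k/c(√(-33 + 126), -24) = -2452161632/(9*(290 + (-24)²)) = -2452161632/(9*(290 + 576)) = -2452161632/9/866 = -2452161632/9*1/866 = -1226080816/3897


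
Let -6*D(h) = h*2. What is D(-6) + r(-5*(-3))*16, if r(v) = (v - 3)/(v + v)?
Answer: 42/5 ≈ 8.4000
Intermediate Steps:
r(v) = (-3 + v)/(2*v) (r(v) = (-3 + v)/((2*v)) = (-3 + v)*(1/(2*v)) = (-3 + v)/(2*v))
D(h) = -h/3 (D(h) = -h*2/6 = -h/3)
D(-6) + r(-5*(-3))*16 = -1/3*(-6) + ((-3 - 5*(-3))/(2*((-5*(-3)))))*16 = 2 + ((1/2)*(-3 + 15)/15)*16 = 2 + ((1/2)*(1/15)*12)*16 = 2 + (2/5)*16 = 2 + 32/5 = 42/5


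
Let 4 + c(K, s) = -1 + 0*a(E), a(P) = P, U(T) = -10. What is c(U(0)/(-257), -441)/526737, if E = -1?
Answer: -5/526737 ≈ -9.4924e-6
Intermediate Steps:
c(K, s) = -5 (c(K, s) = -4 + (-1 + 0*(-1)) = -4 + (-1 + 0) = -4 - 1 = -5)
c(U(0)/(-257), -441)/526737 = -5/526737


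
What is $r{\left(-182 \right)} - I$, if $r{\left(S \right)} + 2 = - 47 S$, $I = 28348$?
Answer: $-19796$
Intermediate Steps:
$r{\left(S \right)} = -2 - 47 S$
$r{\left(-182 \right)} - I = \left(-2 - -8554\right) - 28348 = \left(-2 + 8554\right) - 28348 = 8552 - 28348 = -19796$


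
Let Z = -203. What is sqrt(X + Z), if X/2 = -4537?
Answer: I*sqrt(9277) ≈ 96.317*I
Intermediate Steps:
X = -9074 (X = 2*(-4537) = -9074)
sqrt(X + Z) = sqrt(-9074 - 203) = sqrt(-9277) = I*sqrt(9277)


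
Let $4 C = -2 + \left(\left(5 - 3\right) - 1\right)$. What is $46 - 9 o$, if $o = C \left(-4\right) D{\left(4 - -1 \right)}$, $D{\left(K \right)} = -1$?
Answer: $55$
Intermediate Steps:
$C = - \frac{1}{4}$ ($C = \frac{-2 + \left(\left(5 - 3\right) - 1\right)}{4} = \frac{-2 + \left(2 - 1\right)}{4} = \frac{-2 + 1}{4} = \frac{1}{4} \left(-1\right) = - \frac{1}{4} \approx -0.25$)
$o = -1$ ($o = \left(- \frac{1}{4}\right) \left(-4\right) \left(-1\right) = 1 \left(-1\right) = -1$)
$46 - 9 o = 46 - -9 = 46 + 9 = 55$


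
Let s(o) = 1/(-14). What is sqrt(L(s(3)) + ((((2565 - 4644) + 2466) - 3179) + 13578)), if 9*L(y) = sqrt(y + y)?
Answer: sqrt(4756626 + 7*I*sqrt(7))/21 ≈ 103.86 + 0.00020218*I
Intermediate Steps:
s(o) = -1/14
L(y) = sqrt(2)*sqrt(y)/9 (L(y) = sqrt(y + y)/9 = sqrt(2*y)/9 = (sqrt(2)*sqrt(y))/9 = sqrt(2)*sqrt(y)/9)
sqrt(L(s(3)) + ((((2565 - 4644) + 2466) - 3179) + 13578)) = sqrt(sqrt(2)*sqrt(-1/14)/9 + ((((2565 - 4644) + 2466) - 3179) + 13578)) = sqrt(sqrt(2)*(I*sqrt(14)/14)/9 + (((-2079 + 2466) - 3179) + 13578)) = sqrt(I*sqrt(7)/63 + ((387 - 3179) + 13578)) = sqrt(I*sqrt(7)/63 + (-2792 + 13578)) = sqrt(I*sqrt(7)/63 + 10786) = sqrt(10786 + I*sqrt(7)/63)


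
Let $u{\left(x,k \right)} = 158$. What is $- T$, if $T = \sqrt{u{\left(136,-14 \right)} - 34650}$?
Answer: $- 2 i \sqrt{8623} \approx - 185.72 i$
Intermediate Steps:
$T = 2 i \sqrt{8623}$ ($T = \sqrt{158 - 34650} = \sqrt{-34492} = 2 i \sqrt{8623} \approx 185.72 i$)
$- T = - 2 i \sqrt{8623}$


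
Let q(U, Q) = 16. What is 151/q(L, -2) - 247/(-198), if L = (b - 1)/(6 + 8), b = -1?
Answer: 16925/1584 ≈ 10.685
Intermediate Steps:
L = -⅐ (L = (-1 - 1)/(6 + 8) = -2/14 = -2*1/14 = -⅐ ≈ -0.14286)
151/q(L, -2) - 247/(-198) = 151/16 - 247/(-198) = 151*(1/16) - 247*(-1/198) = 151/16 + 247/198 = 16925/1584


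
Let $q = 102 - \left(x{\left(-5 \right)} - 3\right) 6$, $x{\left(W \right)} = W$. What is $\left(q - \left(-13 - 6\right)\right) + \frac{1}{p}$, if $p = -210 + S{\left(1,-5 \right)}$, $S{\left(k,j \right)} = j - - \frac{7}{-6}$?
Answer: $\frac{219187}{1297} \approx 169.0$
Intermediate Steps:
$q = 150$ ($q = 102 - \left(-5 - 3\right) 6 = 102 - \left(-8\right) 6 = 102 - -48 = 102 + 48 = 150$)
$S{\left(k,j \right)} = - \frac{7}{6} + j$ ($S{\left(k,j \right)} = j - \left(-7\right) \left(- \frac{1}{6}\right) = j - \frac{7}{6} = - \frac{7}{6} + j$)
$p = - \frac{1297}{6}$ ($p = -210 - \frac{37}{6} = - \frac{1297}{6} \approx -216.17$)
$\left(q - \left(-13 - 6\right)\right) + \frac{1}{p} = \left(150 - \left(-13 - 6\right)\right) + \frac{1}{- \frac{1297}{6}} = \left(150 - \left(-13 - 6\right)\right) - \frac{6}{1297} = \left(150 - -19\right) - \frac{6}{1297} = \left(150 + 19\right) - \frac{6}{1297} = 169 - \frac{6}{1297} = \frac{219187}{1297}$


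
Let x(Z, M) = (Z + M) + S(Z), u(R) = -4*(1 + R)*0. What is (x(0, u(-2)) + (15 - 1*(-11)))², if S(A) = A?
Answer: 676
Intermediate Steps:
u(R) = 0 (u(R) = (-4 - 4*R)*0 = 0)
x(Z, M) = M + 2*Z (x(Z, M) = (Z + M) + Z = (M + Z) + Z = M + 2*Z)
(x(0, u(-2)) + (15 - 1*(-11)))² = ((0 + 2*0) + (15 - 1*(-11)))² = ((0 + 0) + (15 + 11))² = (0 + 26)² = 26² = 676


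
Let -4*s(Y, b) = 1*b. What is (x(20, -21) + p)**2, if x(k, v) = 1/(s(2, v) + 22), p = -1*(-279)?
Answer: 925072225/11881 ≈ 77862.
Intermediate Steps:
s(Y, b) = -b/4
p = 279
x(k, v) = 1/(22 - v/4) (x(k, v) = 1/(-v/4 + 22) = 1/(22 - v/4))
(x(20, -21) + p)**2 = (-4/(-88 - 21) + 279)**2 = (-4/(-109) + 279)**2 = (-4*(-1/109) + 279)**2 = (4/109 + 279)**2 = (30415/109)**2 = 925072225/11881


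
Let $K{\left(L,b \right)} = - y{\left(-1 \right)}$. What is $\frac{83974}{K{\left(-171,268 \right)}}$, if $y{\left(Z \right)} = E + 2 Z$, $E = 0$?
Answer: $41987$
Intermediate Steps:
$y{\left(Z \right)} = 2 Z$ ($y{\left(Z \right)} = 0 + 2 Z = 2 Z$)
$K{\left(L,b \right)} = 2$ ($K{\left(L,b \right)} = - 2 \left(-1\right) = \left(-1\right) \left(-2\right) = 2$)
$\frac{83974}{K{\left(-171,268 \right)}} = \frac{83974}{2} = 83974 \cdot \frac{1}{2} = 41987$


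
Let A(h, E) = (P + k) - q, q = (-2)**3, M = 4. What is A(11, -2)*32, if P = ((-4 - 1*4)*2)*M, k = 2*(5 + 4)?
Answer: -1216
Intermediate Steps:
k = 18 (k = 2*9 = 18)
P = -64 (P = ((-4 - 1*4)*2)*4 = ((-4 - 4)*2)*4 = -8*2*4 = -16*4 = -64)
q = -8
A(h, E) = -38 (A(h, E) = (-64 + 18) - 1*(-8) = -46 + 8 = -38)
A(11, -2)*32 = -38*32 = -1216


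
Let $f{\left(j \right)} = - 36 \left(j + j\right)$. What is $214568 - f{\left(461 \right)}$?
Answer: $247760$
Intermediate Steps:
$f{\left(j \right)} = - 72 j$ ($f{\left(j \right)} = - 36 \cdot 2 j = - 72 j$)
$214568 - f{\left(461 \right)} = 214568 - \left(-72\right) 461 = 214568 - -33192 = 214568 + 33192 = 247760$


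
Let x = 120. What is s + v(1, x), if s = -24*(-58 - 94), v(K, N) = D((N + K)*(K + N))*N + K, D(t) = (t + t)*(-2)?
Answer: -7024031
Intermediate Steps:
D(t) = -4*t (D(t) = (2*t)*(-2) = -4*t)
v(K, N) = K - 4*N*(K + N)**2 (v(K, N) = (-4*(N + K)*(K + N))*N + K = (-4*(K + N)*(K + N))*N + K = (-4*(K + N)**2)*N + K = -4*N*(K + N)**2 + K = K - 4*N*(K + N)**2)
s = 3648 (s = -24*(-152) = 3648)
s + v(1, x) = 3648 + (1 - 4*120*(1**2 + 120**2 + 2*1*120)) = 3648 + (1 - 4*120*(1 + 14400 + 240)) = 3648 + (1 - 4*120*14641) = 3648 + (1 - 7027680) = 3648 - 7027679 = -7024031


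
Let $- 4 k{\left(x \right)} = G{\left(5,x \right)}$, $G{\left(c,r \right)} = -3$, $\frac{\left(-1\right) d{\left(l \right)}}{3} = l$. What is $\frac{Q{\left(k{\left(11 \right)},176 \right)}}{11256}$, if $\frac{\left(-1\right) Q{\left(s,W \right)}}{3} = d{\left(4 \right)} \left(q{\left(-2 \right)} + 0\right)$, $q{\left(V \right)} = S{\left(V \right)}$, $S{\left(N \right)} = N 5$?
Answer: $- \frac{15}{469} \approx -0.031983$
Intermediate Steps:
$d{\left(l \right)} = - 3 l$
$S{\left(N \right)} = 5 N$
$k{\left(x \right)} = \frac{3}{4}$ ($k{\left(x \right)} = \left(- \frac{1}{4}\right) \left(-3\right) = \frac{3}{4}$)
$q{\left(V \right)} = 5 V$
$Q{\left(s,W \right)} = -360$ ($Q{\left(s,W \right)} = - 3 \left(-3\right) 4 \left(5 \left(-2\right) + 0\right) = - 3 \left(- 12 \left(-10 + 0\right)\right) = - 3 \left(\left(-12\right) \left(-10\right)\right) = \left(-3\right) 120 = -360$)
$\frac{Q{\left(k{\left(11 \right)},176 \right)}}{11256} = - \frac{360}{11256} = \left(-360\right) \frac{1}{11256} = - \frac{15}{469}$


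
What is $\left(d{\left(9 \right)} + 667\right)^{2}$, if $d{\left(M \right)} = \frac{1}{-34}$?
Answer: $\frac{514246329}{1156} \approx 4.4485 \cdot 10^{5}$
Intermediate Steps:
$d{\left(M \right)} = - \frac{1}{34}$
$\left(d{\left(9 \right)} + 667\right)^{2} = \left(- \frac{1}{34} + 667\right)^{2} = \left(\frac{22677}{34}\right)^{2} = \frac{514246329}{1156}$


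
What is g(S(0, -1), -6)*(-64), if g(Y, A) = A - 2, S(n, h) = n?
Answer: 512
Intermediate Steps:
g(Y, A) = -2 + A
g(S(0, -1), -6)*(-64) = (-2 - 6)*(-64) = -8*(-64) = 512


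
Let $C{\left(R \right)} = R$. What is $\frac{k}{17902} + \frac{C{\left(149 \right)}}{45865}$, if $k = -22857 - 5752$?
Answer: $- \frac{1309484387}{821075230} \approx -1.5948$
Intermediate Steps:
$k = -28609$ ($k = -22857 - 5752 = -28609$)
$\frac{k}{17902} + \frac{C{\left(149 \right)}}{45865} = - \frac{28609}{17902} + \frac{149}{45865} = - \frac{1309484387}{821075230}$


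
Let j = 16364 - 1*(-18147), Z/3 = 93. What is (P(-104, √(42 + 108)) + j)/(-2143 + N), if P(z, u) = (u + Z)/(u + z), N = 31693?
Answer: 18403258/15759015 - 383*√6/63036060 ≈ 1.1678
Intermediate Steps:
Z = 279 (Z = 3*93 = 279)
j = 34511 (j = 16364 + 18147 = 34511)
P(z, u) = (279 + u)/(u + z) (P(z, u) = (u + 279)/(u + z) = (279 + u)/(u + z))
(P(-104, √(42 + 108)) + j)/(-2143 + N) = ((279 + √(42 + 108))/(√(42 + 108) - 104) + 34511)/(-2143 + 31693) = ((279 + √150)/(√150 - 104) + 34511)/29550 = ((279 + 5*√6)/(5*√6 - 104) + 34511)*(1/29550) = ((279 + 5*√6)/(-104 + 5*√6) + 34511)*(1/29550) = (34511 + (279 + 5*√6)/(-104 + 5*√6))*(1/29550) = 34511/29550 + (279 + 5*√6)/(29550*(-104 + 5*√6))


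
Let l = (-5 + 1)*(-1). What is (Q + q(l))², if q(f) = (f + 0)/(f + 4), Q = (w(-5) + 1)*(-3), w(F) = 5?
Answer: 1225/4 ≈ 306.25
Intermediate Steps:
l = 4 (l = -4*(-1) = 4)
Q = -18 (Q = (5 + 1)*(-3) = 6*(-3) = -18)
q(f) = f/(4 + f)
(Q + q(l))² = (-18 + 4/(4 + 4))² = (-18 + 4/8)² = (-18 + 4*(⅛))² = (-18 + ½)² = (-35/2)² = 1225/4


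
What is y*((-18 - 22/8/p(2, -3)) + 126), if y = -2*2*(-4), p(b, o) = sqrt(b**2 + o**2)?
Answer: 1728 - 44*sqrt(13)/13 ≈ 1715.8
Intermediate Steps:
y = 16 (y = -4*(-4) = 16)
y*((-18 - 22/8/p(2, -3)) + 126) = 16*((-18 - 22/8/(sqrt(2**2 + (-3)**2))) + 126) = 16*((-18 - 22*(1/8)/(sqrt(4 + 9))) + 126) = 16*((-18 - 11/(4*(sqrt(13)))) + 126) = 16*((-18 - 11*sqrt(13)/13/4) + 126) = 16*((-18 - 11*sqrt(13)/52) + 126) = 16*(108 - 11*sqrt(13)/52) = 1728 - 44*sqrt(13)/13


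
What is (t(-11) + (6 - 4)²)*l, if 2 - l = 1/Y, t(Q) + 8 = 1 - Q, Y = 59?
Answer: 936/59 ≈ 15.864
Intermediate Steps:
t(Q) = -7 - Q (t(Q) = -8 + (1 - Q) = -7 - Q)
l = 117/59 (l = 2 - 1/59 = 117/59 ≈ 1.9831)
(t(-11) + (6 - 4)²)*l = ((-7 - 1*(-11)) + (6 - 4)²)*(117/59) = ((-7 + 11) + 2²)*(117/59) = (4 + 4)*(117/59) = 8*(117/59) = 936/59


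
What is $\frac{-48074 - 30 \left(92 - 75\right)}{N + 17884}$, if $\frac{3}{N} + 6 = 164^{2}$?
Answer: $- \frac{1306423760}{480900763} \approx -2.7166$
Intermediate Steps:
$N = \frac{3}{26890}$ ($N = \frac{3}{-6 + 164^{2}} = \frac{3}{-6 + 26896} = \frac{3}{26890} \approx 0.00011157$)
$\frac{-48074 - 30 \left(92 - 75\right)}{N + 17884} = \frac{-48074 - 30 \left(92 - 75\right)}{\frac{3}{26890} + 17884} = \frac{-48074 - 510}{\frac{480900763}{26890}} = \left(-48074 - 510\right) \frac{26890}{480900763} = \left(-48584\right) \frac{26890}{480900763} = - \frac{1306423760}{480900763}$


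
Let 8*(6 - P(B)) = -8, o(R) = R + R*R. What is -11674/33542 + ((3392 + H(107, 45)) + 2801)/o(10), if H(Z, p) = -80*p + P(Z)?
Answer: 4296253/184481 ≈ 23.288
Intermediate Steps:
o(R) = R + R**2
P(B) = 7 (P(B) = 6 - 1/8*(-8) = 6 + 1 = 7)
H(Z, p) = 7 - 80*p (H(Z, p) = -80*p + 7 = 7 - 80*p)
-11674/33542 + ((3392 + H(107, 45)) + 2801)/o(10) = -11674/33542 + ((3392 + (7 - 80*45)) + 2801)/((10*(1 + 10))) = -11674*1/33542 + ((3392 + (7 - 3600)) + 2801)/((10*11)) = -5837/16771 + ((3392 - 3593) + 2801)/110 = -5837/16771 + (-201 + 2801)*(1/110) = -5837/16771 + 2600*(1/110) = -5837/16771 + 260/11 = 4296253/184481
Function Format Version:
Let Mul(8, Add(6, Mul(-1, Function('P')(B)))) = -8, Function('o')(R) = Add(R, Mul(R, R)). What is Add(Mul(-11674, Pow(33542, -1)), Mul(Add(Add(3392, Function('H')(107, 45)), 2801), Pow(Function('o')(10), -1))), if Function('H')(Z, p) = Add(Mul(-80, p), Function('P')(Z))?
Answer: Rational(4296253, 184481) ≈ 23.288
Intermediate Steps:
Function('o')(R) = Add(R, Pow(R, 2))
Function('P')(B) = 7 (Function('P')(B) = Add(6, Mul(Rational(-1, 8), -8)) = Add(6, 1) = 7)
Function('H')(Z, p) = Add(7, Mul(-80, p)) (Function('H')(Z, p) = Add(Mul(-80, p), 7) = Add(7, Mul(-80, p)))
Add(Mul(-11674, Pow(33542, -1)), Mul(Add(Add(3392, Function('H')(107, 45)), 2801), Pow(Function('o')(10), -1))) = Add(Mul(-11674, Pow(33542, -1)), Mul(Add(Add(3392, Add(7, Mul(-80, 45))), 2801), Pow(Mul(10, Add(1, 10)), -1))) = Add(Mul(-11674, Rational(1, 33542)), Mul(Add(Add(3392, Add(7, -3600)), 2801), Pow(Mul(10, 11), -1))) = Add(Rational(-5837, 16771), Mul(Add(Add(3392, -3593), 2801), Pow(110, -1))) = Add(Rational(-5837, 16771), Mul(Add(-201, 2801), Rational(1, 110))) = Add(Rational(-5837, 16771), Mul(2600, Rational(1, 110))) = Add(Rational(-5837, 16771), Rational(260, 11)) = Rational(4296253, 184481)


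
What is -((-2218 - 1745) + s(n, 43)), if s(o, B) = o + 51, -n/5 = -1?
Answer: 3907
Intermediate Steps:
n = 5 (n = -5*(-1) = 5)
s(o, B) = 51 + o
-((-2218 - 1745) + s(n, 43)) = -((-2218 - 1745) + (51 + 5)) = -(-3963 + 56) = -1*(-3907) = 3907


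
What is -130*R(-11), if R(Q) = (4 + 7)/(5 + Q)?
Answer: 715/3 ≈ 238.33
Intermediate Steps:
R(Q) = 11/(5 + Q)
-130*R(-11) = -1430/(5 - 11) = -1430/(-6) = -1430*(-1)/6 = -130*(-11/6) = 715/3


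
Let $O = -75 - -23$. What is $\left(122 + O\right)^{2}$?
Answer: $4900$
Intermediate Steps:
$O = -52$ ($O = -75 + 23 = -52$)
$\left(122 + O\right)^{2} = \left(122 - 52\right)^{2} = 70^{2} = 4900$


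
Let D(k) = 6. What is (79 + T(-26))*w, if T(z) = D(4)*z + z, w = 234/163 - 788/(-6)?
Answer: -6687172/489 ≈ -13675.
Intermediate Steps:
w = 64924/489 (w = 234*(1/163) - 788*(-⅙) = 234/163 + 394/3 = 64924/489 ≈ 132.77)
T(z) = 7*z (T(z) = 6*z + z = 7*z)
(79 + T(-26))*w = (79 + 7*(-26))*(64924/489) = (79 - 182)*(64924/489) = -103*64924/489 = -6687172/489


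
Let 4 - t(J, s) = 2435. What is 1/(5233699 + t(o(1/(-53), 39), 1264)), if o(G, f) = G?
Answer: 1/5231268 ≈ 1.9116e-7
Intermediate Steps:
t(J, s) = -2431 (t(J, s) = 4 - 1*2435 = 4 - 2435 = -2431)
1/(5233699 + t(o(1/(-53), 39), 1264)) = 1/(5233699 - 2431) = 1/5231268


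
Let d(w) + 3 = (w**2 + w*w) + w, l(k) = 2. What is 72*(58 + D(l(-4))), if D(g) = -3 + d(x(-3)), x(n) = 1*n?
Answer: 4824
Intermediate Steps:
x(n) = n
d(w) = -3 + w + 2*w**2 (d(w) = -3 + ((w**2 + w*w) + w) = -3 + ((w**2 + w**2) + w) = -3 + (2*w**2 + w) = -3 + (w + 2*w**2) = -3 + w + 2*w**2)
D(g) = 9 (D(g) = -3 + (-3 - 3 + 2*(-3)**2) = -3 + (-3 - 3 + 2*9) = -3 + (-3 - 3 + 18) = -3 + 12 = 9)
72*(58 + D(l(-4))) = 72*(58 + 9) = 72*67 = 4824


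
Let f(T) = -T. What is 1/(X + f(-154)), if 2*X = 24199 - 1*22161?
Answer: 1/1173 ≈ 0.00085251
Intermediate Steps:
X = 1019 (X = (24199 - 1*22161)/2 = (24199 - 22161)/2 = (½)*2038 = 1019)
1/(X + f(-154)) = 1/(1019 - 1*(-154)) = 1/(1019 + 154) = 1/1173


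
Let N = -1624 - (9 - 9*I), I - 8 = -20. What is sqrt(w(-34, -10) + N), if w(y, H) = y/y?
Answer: 2*I*sqrt(435) ≈ 41.713*I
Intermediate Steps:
I = -12 (I = 8 - 20 = -12)
w(y, H) = 1
N = -1741 (N = -1624 - (9 - 9*(-12)) = -1624 - (9 + 108) = -1624 - 1*117 = -1624 - 117 = -1741)
sqrt(w(-34, -10) + N) = sqrt(1 - 1741) = sqrt(-1740) = 2*I*sqrt(435)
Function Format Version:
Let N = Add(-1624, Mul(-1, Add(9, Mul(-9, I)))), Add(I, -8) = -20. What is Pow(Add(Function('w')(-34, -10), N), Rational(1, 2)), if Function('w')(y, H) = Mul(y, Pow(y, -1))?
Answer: Mul(2, I, Pow(435, Rational(1, 2))) ≈ Mul(41.713, I)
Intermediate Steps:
I = -12 (I = Add(8, -20) = -12)
Function('w')(y, H) = 1
N = -1741 (N = Add(-1624, Mul(-1, Add(9, Mul(-9, -12)))) = Add(-1624, Mul(-1, Add(9, 108))) = Add(-1624, Mul(-1, 117)) = Add(-1624, -117) = -1741)
Pow(Add(Function('w')(-34, -10), N), Rational(1, 2)) = Pow(Add(1, -1741), Rational(1, 2)) = Pow(-1740, Rational(1, 2)) = Mul(2, I, Pow(435, Rational(1, 2)))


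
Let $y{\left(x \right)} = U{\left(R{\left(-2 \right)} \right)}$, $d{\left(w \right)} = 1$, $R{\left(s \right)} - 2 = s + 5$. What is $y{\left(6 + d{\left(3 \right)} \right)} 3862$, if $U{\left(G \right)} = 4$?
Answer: $15448$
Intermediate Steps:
$R{\left(s \right)} = 7 + s$ ($R{\left(s \right)} = 2 + \left(s + 5\right) = 2 + \left(5 + s\right) = 7 + s$)
$y{\left(x \right)} = 4$
$y{\left(6 + d{\left(3 \right)} \right)} 3862 = 4 \cdot 3862 = 15448$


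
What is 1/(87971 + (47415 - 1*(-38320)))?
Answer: 1/173706 ≈ 5.7569e-6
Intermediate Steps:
1/(87971 + (47415 - 1*(-38320))) = 1/(87971 + (47415 + 38320)) = 1/(87971 + 85735) = 1/173706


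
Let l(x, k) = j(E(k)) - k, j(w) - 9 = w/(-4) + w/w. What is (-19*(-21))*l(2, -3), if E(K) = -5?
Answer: 22743/4 ≈ 5685.8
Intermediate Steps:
j(w) = 10 - w/4 (j(w) = 9 + (w/(-4) + w/w) = 9 + (w*(-¼) + 1) = 9 + (-w/4 + 1) = 9 + (1 - w/4) = 10 - w/4)
l(x, k) = 45/4 - k (l(x, k) = (10 - ¼*(-5)) - k = (10 + 5/4) - k = 45/4 - k)
(-19*(-21))*l(2, -3) = (-19*(-21))*(45/4 - 1*(-3)) = 399*(45/4 + 3) = 399*(57/4) = 22743/4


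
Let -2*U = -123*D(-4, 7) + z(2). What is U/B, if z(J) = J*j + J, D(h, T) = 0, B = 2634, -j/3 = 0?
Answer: -1/2634 ≈ -0.00037965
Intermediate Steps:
j = 0 (j = -3*0 = 0)
z(J) = J (z(J) = J*0 + J = 0 + J = J)
U = -1 (U = -(-123*0 + 2)/2 = -(0 + 2)/2 = -½*2 = -1)
U/B = -1/2634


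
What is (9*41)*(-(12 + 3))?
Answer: -5535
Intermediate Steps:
(9*41)*(-(12 + 3)) = 369*(-1*15) = 369*(-15) = -5535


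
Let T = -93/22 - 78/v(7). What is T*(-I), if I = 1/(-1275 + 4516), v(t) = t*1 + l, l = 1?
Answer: 615/142604 ≈ 0.0043126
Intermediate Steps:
v(t) = 1 + t (v(t) = t*1 + 1 = t + 1 = 1 + t)
I = 1/3241 ≈ 0.00030855
T = -615/44 (T = -93/22 - 78/(1 + 7) = -93*1/22 - 78/8 = -93/22 - 78*1/8 = -93/22 - 39/4 = -615/44 ≈ -13.977)
T*(-I) = -(-615)/(44*3241) = -615/44*(-1/3241) = 615/142604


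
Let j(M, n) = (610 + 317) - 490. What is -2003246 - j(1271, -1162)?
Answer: -2003683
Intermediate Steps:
j(M, n) = 437 (j(M, n) = 927 - 490 = 437)
-2003246 - j(1271, -1162) = -2003246 - 1*437 = -2003246 - 437 = -2003683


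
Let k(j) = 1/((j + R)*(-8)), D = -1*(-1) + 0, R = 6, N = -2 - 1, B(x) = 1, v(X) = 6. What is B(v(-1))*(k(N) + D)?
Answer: 23/24 ≈ 0.95833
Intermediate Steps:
N = -3
D = 1 (D = 1 + 0 = 1)
k(j) = -1/(8*(6 + j)) (k(j) = 1/((j + 6)*(-8)) = -⅛/(6 + j) = -1/(8*(6 + j)))
B(v(-1))*(k(N) + D) = 1*(-1/(48 + 8*(-3)) + 1) = 1*(-1/(48 - 24) + 1) = 1*(-1/24 + 1) = 1*(23/24) = 23/24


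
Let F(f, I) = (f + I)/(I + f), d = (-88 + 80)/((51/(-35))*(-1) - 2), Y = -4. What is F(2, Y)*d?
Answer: 280/19 ≈ 14.737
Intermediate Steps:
d = 280/19 (d = -8/((51*(-1/35))*(-1) - 2) = -8/(-51/35*(-1) - 2) = -8/(51/35 - 2) = -8/(-19/35) = -8*(-35/19) = 280/19 ≈ 14.737)
F(f, I) = 1 (F(f, I) = (I + f)/(I + f) = 1)
F(2, Y)*d = 1*(280/19) = 280/19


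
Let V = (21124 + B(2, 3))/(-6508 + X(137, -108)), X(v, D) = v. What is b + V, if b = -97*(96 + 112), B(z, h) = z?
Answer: -128562422/6371 ≈ -20179.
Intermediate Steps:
b = -20176 (b = -97*208 = -20176)
V = -21126/6371 (V = (21124 + 2)/(-6508 + 137) = 21126/(-6371) = 21126*(-1/6371) = -21126/6371 ≈ -3.3160)
b + V = -20176 - 21126/6371 = -128562422/6371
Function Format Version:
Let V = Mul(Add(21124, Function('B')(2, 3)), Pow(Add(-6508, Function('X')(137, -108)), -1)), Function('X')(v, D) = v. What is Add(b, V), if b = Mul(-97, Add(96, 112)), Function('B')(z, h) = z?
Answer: Rational(-128562422, 6371) ≈ -20179.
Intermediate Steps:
b = -20176 (b = Mul(-97, 208) = -20176)
V = Rational(-21126, 6371) (V = Mul(Add(21124, 2), Pow(Add(-6508, 137), -1)) = Mul(21126, Pow(-6371, -1)) = Mul(21126, Rational(-1, 6371)) = Rational(-21126, 6371) ≈ -3.3160)
Add(b, V) = Add(-20176, Rational(-21126, 6371)) = Rational(-128562422, 6371)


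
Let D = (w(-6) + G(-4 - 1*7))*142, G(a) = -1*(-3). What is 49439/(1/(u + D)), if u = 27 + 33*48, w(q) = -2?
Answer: 86666567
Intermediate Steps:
u = 1611 (u = 27 + 1584 = 1611)
G(a) = 3
D = 142 (D = (-2 + 3)*142 = 1*142 = 142)
49439/(1/(u + D)) = 49439/(1/(1611 + 142)) = 49439/(1/1753) = 49439*1753 = 86666567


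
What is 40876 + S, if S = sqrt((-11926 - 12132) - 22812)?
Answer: 40876 + I*sqrt(46870) ≈ 40876.0 + 216.49*I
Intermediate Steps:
S = I*sqrt(46870) (S = sqrt(-24058 - 22812) = sqrt(-46870) = I*sqrt(46870) ≈ 216.49*I)
40876 + S = 40876 + I*sqrt(46870)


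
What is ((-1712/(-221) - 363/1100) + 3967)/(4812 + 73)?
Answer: 87834607/107958500 ≈ 0.81360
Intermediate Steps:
((-1712/(-221) - 363/1100) + 3967)/(4812 + 73) = ((-1712*(-1/221) - 363*1/1100) + 3967)/4885 = ((1712/221 - 33/100) + 3967)*(1/4885) = (163907/22100 + 3967)*(1/4885) = (87834607/22100)*(1/4885) = 87834607/107958500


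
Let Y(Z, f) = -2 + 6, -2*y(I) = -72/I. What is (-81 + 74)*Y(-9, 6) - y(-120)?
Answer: -277/10 ≈ -27.700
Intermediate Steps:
y(I) = 36/I (y(I) = -(-36)/I = 36/I)
Y(Z, f) = 4
(-81 + 74)*Y(-9, 6) - y(-120) = (-81 + 74)*4 - 36/(-120) = -7*4 - 36*(-1)/120 = -28 - 1*(-3/10) = -28 + 3/10 = -277/10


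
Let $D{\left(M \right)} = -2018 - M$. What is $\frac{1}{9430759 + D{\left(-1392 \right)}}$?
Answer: $\frac{1}{9430133} \approx 1.0604 \cdot 10^{-7}$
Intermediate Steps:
$\frac{1}{9430759 + D{\left(-1392 \right)}} = \frac{1}{9430759 - 626} = \frac{1}{9430133}$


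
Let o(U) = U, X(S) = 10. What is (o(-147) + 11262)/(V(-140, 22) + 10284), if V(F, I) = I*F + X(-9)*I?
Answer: 11115/7424 ≈ 1.4972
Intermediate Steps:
V(F, I) = 10*I + F*I (V(F, I) = I*F + 10*I = F*I + 10*I = 10*I + F*I)
(o(-147) + 11262)/(V(-140, 22) + 10284) = (-147 + 11262)/(22*(10 - 140) + 10284) = 11115/(22*(-130) + 10284) = 11115/(-2860 + 10284) = 11115/7424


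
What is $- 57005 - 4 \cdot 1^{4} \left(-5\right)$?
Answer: $-1140100$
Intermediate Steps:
$- 57005 - 4 \cdot 1^{4} \left(-5\right) = - 57005 \left(-4\right) 1 \left(-5\right) = - 57005 \left(\left(-4\right) \left(-5\right)\right) = \left(-57005\right) 20 = -1140100$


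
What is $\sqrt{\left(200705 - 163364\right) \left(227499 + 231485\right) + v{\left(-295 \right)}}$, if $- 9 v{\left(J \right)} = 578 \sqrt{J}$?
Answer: $\frac{\sqrt{154250293896 - 578 i \sqrt{295}}}{3} \approx 1.3092 \cdot 10^{5} - 0.0042128 i$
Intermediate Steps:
$v{\left(J \right)} = - \frac{578 \sqrt{J}}{9}$
$\sqrt{\left(200705 - 163364\right) \left(227499 + 231485\right) + v{\left(-295 \right)}} = \sqrt{\left(200705 - 163364\right) \left(227499 + 231485\right) - \frac{578 \sqrt{-295}}{9}} = \sqrt{37341 \cdot 458984 - \frac{578 i \sqrt{295}}{9}} = \sqrt{17138921544 - \frac{578 i \sqrt{295}}{9}}$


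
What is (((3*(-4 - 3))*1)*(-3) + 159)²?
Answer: 49284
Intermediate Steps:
(((3*(-4 - 3))*1)*(-3) + 159)² = (((3*(-7))*1)*(-3) + 159)² = (-21*1*(-3) + 159)² = (-21*(-3) + 159)² = (63 + 159)² = 222² = 49284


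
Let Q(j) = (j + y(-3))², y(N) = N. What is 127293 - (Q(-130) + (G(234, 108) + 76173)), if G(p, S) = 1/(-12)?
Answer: 401173/12 ≈ 33431.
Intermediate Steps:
Q(j) = (-3 + j)² (Q(j) = (j - 3)² = (-3 + j)²)
G(p, S) = -1/12
127293 - (Q(-130) + (G(234, 108) + 76173)) = 127293 - ((-3 - 130)² + (-1/12 + 76173)) = 127293 - ((-133)² + 914075/12) = 127293 - (17689 + 914075/12) = 127293 - 1*1126343/12 = 127293 - 1126343/12 = 401173/12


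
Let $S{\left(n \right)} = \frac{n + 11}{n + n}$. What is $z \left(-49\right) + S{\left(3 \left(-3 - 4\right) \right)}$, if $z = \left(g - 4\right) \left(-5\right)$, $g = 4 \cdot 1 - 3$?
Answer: $- \frac{15430}{21} \approx -734.76$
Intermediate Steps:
$g = 1$ ($g = 4 - 3 = 1$)
$S{\left(n \right)} = \frac{11 + n}{2 n}$
$z = 15$ ($z = \left(1 - 4\right) \left(-5\right) = \left(-3\right) \left(-5\right) = 15$)
$z \left(-49\right) + S{\left(3 \left(-3 - 4\right) \right)} = 15 \left(-49\right) + \frac{11 + 3 \left(-3 - 4\right)}{2 \cdot 3 \left(-3 - 4\right)} = -735 + \frac{11 + 3 \left(-7\right)}{2 \cdot 3 \left(-7\right)} = -735 + \frac{11 - 21}{2 \left(-21\right)} = -735 + \frac{1}{2} \left(- \frac{1}{21}\right) \left(-10\right) = -735 + \frac{5}{21} = - \frac{15430}{21}$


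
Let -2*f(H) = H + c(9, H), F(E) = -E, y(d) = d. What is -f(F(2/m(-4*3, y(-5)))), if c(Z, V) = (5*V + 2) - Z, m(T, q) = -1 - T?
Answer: -89/22 ≈ -4.0455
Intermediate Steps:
c(Z, V) = 2 - Z + 5*V (c(Z, V) = (2 + 5*V) - Z = 2 - Z + 5*V)
f(H) = 7/2 - 3*H (f(H) = -(H + (2 - 1*9 + 5*H))/2 = -(H + (2 - 9 + 5*H))/2 = -(H + (-7 + 5*H))/2 = -(-7 + 6*H)/2 = 7/2 - 3*H)
-f(F(2/m(-4*3, y(-5)))) = -(7/2 - (-3)*2/(-1 - (-4)*3)) = -(7/2 - (-3)*2/(-1 - 1*(-12))) = -(7/2 - (-3)*2/(-1 + 12)) = -(7/2 - (-3)*2/11) = -(7/2 - 3*(-2/11)) = -(7/2 + 6/11) = -1*89/22 = -89/22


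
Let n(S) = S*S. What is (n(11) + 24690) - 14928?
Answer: 9883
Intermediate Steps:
n(S) = S²
(n(11) + 24690) - 14928 = (11² + 24690) - 14928 = (121 + 24690) - 14928 = 24811 - 14928 = 9883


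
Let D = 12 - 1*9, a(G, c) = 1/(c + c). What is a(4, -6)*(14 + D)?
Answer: -17/12 ≈ -1.4167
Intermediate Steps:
a(G, c) = 1/(2*c)
D = 3 (D = 12 - 9 = 3)
a(4, -6)*(14 + D) = ((1/2)/(-6))*(14 + 3) = ((1/2)*(-1/6))*17 = -1/12*17 = -17/12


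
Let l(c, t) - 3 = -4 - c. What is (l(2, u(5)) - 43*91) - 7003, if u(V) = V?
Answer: -10919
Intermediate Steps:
l(c, t) = -1 - c (l(c, t) = 3 + (-4 - c) = -1 - c)
(l(2, u(5)) - 43*91) - 7003 = ((-1 - 1*2) - 43*91) - 7003 = ((-1 - 2) - 3913) - 7003 = (-3 - 3913) - 7003 = -3916 - 7003 = -10919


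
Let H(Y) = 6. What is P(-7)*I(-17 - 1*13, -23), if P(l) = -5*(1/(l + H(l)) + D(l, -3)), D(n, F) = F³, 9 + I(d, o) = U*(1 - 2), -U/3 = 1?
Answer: -840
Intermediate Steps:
U = -3 (U = -3*1 = -3)
I(d, o) = -6 (I(d, o) = -9 - 3*(1 - 2) = -9 - 3*(-1) = -9 + 3 = -6)
P(l) = 135 - 5/(6 + l) (P(l) = -5*(1/(l + 6) + (-3)³) = -5*(1/(6 + l) - 27) = -5*(-27 + 1/(6 + l)) = 135 - 5/(6 + l))
P(-7)*I(-17 - 1*13, -23) = (5*(161 + 27*(-7))/(6 - 7))*(-6) = (5*(161 - 189)/(-1))*(-6) = (5*(-1)*(-28))*(-6) = 140*(-6) = -840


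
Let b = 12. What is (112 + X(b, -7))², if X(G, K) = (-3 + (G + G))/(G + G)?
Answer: 815409/64 ≈ 12741.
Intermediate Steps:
X(G, K) = (-3 + 2*G)/(2*G) (X(G, K) = (-3 + 2*G)/((2*G)) = (-3 + 2*G)*(1/(2*G)) = (-3 + 2*G)/(2*G))
(112 + X(b, -7))² = (112 + (-3/2 + 12)/12)² = (112 + (1/12)*(21/2))² = (112 + 7/8)² = (903/8)² = 815409/64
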